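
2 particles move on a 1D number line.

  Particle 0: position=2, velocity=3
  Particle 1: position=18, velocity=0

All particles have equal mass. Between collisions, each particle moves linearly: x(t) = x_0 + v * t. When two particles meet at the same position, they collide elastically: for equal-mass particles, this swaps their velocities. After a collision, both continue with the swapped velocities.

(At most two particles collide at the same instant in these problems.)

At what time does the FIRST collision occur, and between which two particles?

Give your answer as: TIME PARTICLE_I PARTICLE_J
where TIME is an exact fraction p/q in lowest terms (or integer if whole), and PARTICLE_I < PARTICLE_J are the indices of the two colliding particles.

Answer: 16/3 0 1

Derivation:
Pair (0,1): pos 2,18 vel 3,0 -> gap=16, closing at 3/unit, collide at t=16/3
Earliest collision: t=16/3 between 0 and 1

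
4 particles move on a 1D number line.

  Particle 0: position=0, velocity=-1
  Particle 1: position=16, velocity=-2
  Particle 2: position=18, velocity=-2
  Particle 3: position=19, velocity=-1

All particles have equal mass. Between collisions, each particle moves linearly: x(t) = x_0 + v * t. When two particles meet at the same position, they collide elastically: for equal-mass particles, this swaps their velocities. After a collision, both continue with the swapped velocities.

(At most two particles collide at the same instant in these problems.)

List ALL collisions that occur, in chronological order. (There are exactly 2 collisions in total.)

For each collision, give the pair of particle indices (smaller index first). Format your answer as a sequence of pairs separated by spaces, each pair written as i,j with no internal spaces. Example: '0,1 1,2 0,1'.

Collision at t=16: particles 0 and 1 swap velocities; positions: p0=-16 p1=-16 p2=-14 p3=3; velocities now: v0=-2 v1=-1 v2=-2 v3=-1
Collision at t=18: particles 1 and 2 swap velocities; positions: p0=-20 p1=-18 p2=-18 p3=1; velocities now: v0=-2 v1=-2 v2=-1 v3=-1

Answer: 0,1 1,2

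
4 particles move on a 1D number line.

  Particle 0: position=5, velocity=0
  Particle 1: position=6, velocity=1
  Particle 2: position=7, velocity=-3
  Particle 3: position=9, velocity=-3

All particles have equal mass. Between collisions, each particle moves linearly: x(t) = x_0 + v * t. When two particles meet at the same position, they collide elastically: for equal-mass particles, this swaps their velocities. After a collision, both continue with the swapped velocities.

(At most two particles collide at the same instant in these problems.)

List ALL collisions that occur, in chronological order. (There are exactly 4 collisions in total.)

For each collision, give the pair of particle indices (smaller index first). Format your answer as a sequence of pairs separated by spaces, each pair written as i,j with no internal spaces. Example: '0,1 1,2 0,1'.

Answer: 1,2 0,1 2,3 1,2

Derivation:
Collision at t=1/4: particles 1 and 2 swap velocities; positions: p0=5 p1=25/4 p2=25/4 p3=33/4; velocities now: v0=0 v1=-3 v2=1 v3=-3
Collision at t=2/3: particles 0 and 1 swap velocities; positions: p0=5 p1=5 p2=20/3 p3=7; velocities now: v0=-3 v1=0 v2=1 v3=-3
Collision at t=3/4: particles 2 and 3 swap velocities; positions: p0=19/4 p1=5 p2=27/4 p3=27/4; velocities now: v0=-3 v1=0 v2=-3 v3=1
Collision at t=4/3: particles 1 and 2 swap velocities; positions: p0=3 p1=5 p2=5 p3=22/3; velocities now: v0=-3 v1=-3 v2=0 v3=1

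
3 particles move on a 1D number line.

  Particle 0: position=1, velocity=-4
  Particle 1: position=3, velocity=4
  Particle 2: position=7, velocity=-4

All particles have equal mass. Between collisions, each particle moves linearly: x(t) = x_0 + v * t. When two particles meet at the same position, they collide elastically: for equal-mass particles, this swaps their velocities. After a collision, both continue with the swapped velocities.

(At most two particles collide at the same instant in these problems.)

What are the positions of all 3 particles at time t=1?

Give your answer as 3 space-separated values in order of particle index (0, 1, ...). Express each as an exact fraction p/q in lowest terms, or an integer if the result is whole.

Answer: -3 3 7

Derivation:
Collision at t=1/2: particles 1 and 2 swap velocities; positions: p0=-1 p1=5 p2=5; velocities now: v0=-4 v1=-4 v2=4
Advance to t=1 (no further collisions before then); velocities: v0=-4 v1=-4 v2=4; positions = -3 3 7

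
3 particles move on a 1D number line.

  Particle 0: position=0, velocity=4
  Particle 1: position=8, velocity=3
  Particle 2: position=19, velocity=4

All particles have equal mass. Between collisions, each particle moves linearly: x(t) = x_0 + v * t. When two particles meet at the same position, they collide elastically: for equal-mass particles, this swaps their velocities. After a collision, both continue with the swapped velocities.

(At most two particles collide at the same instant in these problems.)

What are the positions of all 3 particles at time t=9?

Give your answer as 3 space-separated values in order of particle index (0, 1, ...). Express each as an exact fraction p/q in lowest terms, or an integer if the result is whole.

Collision at t=8: particles 0 and 1 swap velocities; positions: p0=32 p1=32 p2=51; velocities now: v0=3 v1=4 v2=4
Advance to t=9 (no further collisions before then); velocities: v0=3 v1=4 v2=4; positions = 35 36 55

Answer: 35 36 55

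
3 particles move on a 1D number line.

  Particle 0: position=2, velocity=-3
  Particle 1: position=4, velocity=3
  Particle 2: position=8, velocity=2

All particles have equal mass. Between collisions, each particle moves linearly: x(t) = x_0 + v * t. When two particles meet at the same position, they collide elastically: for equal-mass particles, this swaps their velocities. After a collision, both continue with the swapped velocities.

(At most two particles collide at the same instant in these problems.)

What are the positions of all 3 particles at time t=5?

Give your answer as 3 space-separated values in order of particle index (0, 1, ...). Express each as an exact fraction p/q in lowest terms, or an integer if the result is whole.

Answer: -13 18 19

Derivation:
Collision at t=4: particles 1 and 2 swap velocities; positions: p0=-10 p1=16 p2=16; velocities now: v0=-3 v1=2 v2=3
Advance to t=5 (no further collisions before then); velocities: v0=-3 v1=2 v2=3; positions = -13 18 19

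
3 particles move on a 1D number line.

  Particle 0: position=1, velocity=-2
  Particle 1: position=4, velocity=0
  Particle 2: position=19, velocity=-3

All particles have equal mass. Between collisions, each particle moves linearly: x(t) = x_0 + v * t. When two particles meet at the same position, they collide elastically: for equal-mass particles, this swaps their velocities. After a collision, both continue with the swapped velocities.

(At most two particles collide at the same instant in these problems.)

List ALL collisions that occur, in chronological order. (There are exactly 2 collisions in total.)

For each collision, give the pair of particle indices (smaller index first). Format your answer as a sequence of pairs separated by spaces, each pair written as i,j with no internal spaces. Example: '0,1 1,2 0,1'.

Answer: 1,2 0,1

Derivation:
Collision at t=5: particles 1 and 2 swap velocities; positions: p0=-9 p1=4 p2=4; velocities now: v0=-2 v1=-3 v2=0
Collision at t=18: particles 0 and 1 swap velocities; positions: p0=-35 p1=-35 p2=4; velocities now: v0=-3 v1=-2 v2=0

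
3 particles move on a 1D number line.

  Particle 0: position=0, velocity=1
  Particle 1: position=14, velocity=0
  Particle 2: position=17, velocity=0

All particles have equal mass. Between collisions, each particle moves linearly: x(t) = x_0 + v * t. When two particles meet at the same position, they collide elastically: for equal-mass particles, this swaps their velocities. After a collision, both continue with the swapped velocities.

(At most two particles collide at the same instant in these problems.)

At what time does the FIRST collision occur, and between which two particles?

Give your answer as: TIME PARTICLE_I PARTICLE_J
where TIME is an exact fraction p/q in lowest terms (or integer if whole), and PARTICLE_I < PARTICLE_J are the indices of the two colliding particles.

Answer: 14 0 1

Derivation:
Pair (0,1): pos 0,14 vel 1,0 -> gap=14, closing at 1/unit, collide at t=14
Pair (1,2): pos 14,17 vel 0,0 -> not approaching (rel speed 0 <= 0)
Earliest collision: t=14 between 0 and 1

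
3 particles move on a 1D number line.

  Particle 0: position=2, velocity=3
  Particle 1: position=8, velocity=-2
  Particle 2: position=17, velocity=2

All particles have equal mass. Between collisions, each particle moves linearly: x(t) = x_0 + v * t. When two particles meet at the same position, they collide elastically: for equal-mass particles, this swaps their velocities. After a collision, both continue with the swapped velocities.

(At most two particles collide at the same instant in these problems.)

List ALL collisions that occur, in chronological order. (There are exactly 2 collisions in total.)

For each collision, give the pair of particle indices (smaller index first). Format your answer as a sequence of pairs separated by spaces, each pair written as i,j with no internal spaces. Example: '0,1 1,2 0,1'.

Collision at t=6/5: particles 0 and 1 swap velocities; positions: p0=28/5 p1=28/5 p2=97/5; velocities now: v0=-2 v1=3 v2=2
Collision at t=15: particles 1 and 2 swap velocities; positions: p0=-22 p1=47 p2=47; velocities now: v0=-2 v1=2 v2=3

Answer: 0,1 1,2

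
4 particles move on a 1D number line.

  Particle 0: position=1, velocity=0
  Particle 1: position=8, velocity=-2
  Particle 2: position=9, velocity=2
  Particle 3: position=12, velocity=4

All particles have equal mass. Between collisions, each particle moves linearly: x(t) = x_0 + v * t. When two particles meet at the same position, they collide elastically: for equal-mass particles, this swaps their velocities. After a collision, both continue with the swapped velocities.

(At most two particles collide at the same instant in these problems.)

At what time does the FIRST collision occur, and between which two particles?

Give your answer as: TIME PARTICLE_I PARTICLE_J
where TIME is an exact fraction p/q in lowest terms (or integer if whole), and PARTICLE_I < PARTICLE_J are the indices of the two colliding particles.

Pair (0,1): pos 1,8 vel 0,-2 -> gap=7, closing at 2/unit, collide at t=7/2
Pair (1,2): pos 8,9 vel -2,2 -> not approaching (rel speed -4 <= 0)
Pair (2,3): pos 9,12 vel 2,4 -> not approaching (rel speed -2 <= 0)
Earliest collision: t=7/2 between 0 and 1

Answer: 7/2 0 1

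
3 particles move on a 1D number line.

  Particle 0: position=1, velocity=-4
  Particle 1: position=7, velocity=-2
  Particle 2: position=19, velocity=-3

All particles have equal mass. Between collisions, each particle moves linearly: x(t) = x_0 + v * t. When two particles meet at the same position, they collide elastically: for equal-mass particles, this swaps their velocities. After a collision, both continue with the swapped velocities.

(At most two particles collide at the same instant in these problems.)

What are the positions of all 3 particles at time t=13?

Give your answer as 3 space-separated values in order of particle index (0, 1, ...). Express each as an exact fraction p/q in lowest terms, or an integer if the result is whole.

Answer: -51 -20 -19

Derivation:
Collision at t=12: particles 1 and 2 swap velocities; positions: p0=-47 p1=-17 p2=-17; velocities now: v0=-4 v1=-3 v2=-2
Advance to t=13 (no further collisions before then); velocities: v0=-4 v1=-3 v2=-2; positions = -51 -20 -19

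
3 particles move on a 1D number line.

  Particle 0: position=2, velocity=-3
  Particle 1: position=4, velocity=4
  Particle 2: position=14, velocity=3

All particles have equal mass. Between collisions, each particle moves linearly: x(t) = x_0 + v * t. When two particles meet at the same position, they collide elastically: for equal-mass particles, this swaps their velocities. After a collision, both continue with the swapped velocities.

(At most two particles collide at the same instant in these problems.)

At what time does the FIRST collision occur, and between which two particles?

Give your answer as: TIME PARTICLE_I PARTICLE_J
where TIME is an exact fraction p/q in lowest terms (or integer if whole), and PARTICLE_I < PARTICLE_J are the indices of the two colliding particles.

Pair (0,1): pos 2,4 vel -3,4 -> not approaching (rel speed -7 <= 0)
Pair (1,2): pos 4,14 vel 4,3 -> gap=10, closing at 1/unit, collide at t=10
Earliest collision: t=10 between 1 and 2

Answer: 10 1 2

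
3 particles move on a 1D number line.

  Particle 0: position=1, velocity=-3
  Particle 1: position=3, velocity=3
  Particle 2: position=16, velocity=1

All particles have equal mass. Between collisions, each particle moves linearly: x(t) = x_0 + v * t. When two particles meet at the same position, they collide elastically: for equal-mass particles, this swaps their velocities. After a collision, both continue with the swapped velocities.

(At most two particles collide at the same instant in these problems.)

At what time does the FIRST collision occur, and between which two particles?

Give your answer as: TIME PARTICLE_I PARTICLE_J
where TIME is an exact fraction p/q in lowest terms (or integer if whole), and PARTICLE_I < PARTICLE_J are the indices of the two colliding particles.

Answer: 13/2 1 2

Derivation:
Pair (0,1): pos 1,3 vel -3,3 -> not approaching (rel speed -6 <= 0)
Pair (1,2): pos 3,16 vel 3,1 -> gap=13, closing at 2/unit, collide at t=13/2
Earliest collision: t=13/2 between 1 and 2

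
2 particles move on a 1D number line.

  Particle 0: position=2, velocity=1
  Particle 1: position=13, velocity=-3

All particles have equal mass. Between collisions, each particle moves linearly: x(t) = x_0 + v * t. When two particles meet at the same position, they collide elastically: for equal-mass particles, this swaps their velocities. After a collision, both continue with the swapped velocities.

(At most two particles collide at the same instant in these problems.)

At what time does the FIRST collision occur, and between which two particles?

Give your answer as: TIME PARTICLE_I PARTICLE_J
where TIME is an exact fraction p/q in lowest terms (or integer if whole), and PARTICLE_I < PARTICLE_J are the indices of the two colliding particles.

Answer: 11/4 0 1

Derivation:
Pair (0,1): pos 2,13 vel 1,-3 -> gap=11, closing at 4/unit, collide at t=11/4
Earliest collision: t=11/4 between 0 and 1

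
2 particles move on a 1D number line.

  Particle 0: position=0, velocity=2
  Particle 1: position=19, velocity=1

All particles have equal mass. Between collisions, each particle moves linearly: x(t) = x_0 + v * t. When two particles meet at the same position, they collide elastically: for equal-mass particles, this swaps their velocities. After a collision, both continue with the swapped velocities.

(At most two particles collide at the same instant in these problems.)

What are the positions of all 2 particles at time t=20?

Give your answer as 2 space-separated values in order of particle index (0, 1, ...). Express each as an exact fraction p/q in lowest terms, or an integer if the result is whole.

Collision at t=19: particles 0 and 1 swap velocities; positions: p0=38 p1=38; velocities now: v0=1 v1=2
Advance to t=20 (no further collisions before then); velocities: v0=1 v1=2; positions = 39 40

Answer: 39 40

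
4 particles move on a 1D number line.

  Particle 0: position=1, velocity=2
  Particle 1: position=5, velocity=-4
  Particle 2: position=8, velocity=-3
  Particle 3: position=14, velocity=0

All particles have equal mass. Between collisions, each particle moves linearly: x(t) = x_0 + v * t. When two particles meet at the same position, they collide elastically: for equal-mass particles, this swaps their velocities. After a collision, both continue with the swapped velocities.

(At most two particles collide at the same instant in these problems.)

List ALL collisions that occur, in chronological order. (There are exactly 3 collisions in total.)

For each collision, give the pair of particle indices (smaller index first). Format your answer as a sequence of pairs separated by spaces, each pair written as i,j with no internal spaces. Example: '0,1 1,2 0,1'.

Answer: 0,1 1,2 2,3

Derivation:
Collision at t=2/3: particles 0 and 1 swap velocities; positions: p0=7/3 p1=7/3 p2=6 p3=14; velocities now: v0=-4 v1=2 v2=-3 v3=0
Collision at t=7/5: particles 1 and 2 swap velocities; positions: p0=-3/5 p1=19/5 p2=19/5 p3=14; velocities now: v0=-4 v1=-3 v2=2 v3=0
Collision at t=13/2: particles 2 and 3 swap velocities; positions: p0=-21 p1=-23/2 p2=14 p3=14; velocities now: v0=-4 v1=-3 v2=0 v3=2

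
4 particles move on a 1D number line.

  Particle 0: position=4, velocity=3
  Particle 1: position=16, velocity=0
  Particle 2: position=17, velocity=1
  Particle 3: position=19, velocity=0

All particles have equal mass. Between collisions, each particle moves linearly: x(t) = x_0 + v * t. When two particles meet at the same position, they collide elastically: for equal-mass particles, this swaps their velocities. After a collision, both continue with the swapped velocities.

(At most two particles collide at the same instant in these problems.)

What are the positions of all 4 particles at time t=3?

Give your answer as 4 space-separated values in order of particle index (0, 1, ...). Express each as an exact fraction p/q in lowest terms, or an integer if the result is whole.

Collision at t=2: particles 2 and 3 swap velocities; positions: p0=10 p1=16 p2=19 p3=19; velocities now: v0=3 v1=0 v2=0 v3=1
Advance to t=3 (no further collisions before then); velocities: v0=3 v1=0 v2=0 v3=1; positions = 13 16 19 20

Answer: 13 16 19 20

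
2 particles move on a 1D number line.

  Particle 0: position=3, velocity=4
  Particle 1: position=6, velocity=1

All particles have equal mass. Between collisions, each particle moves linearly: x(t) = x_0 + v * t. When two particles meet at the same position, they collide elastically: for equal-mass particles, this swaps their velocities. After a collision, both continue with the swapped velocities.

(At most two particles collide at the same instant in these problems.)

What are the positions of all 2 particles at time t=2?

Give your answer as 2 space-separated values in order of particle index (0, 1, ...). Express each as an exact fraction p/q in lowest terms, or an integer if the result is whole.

Collision at t=1: particles 0 and 1 swap velocities; positions: p0=7 p1=7; velocities now: v0=1 v1=4
Advance to t=2 (no further collisions before then); velocities: v0=1 v1=4; positions = 8 11

Answer: 8 11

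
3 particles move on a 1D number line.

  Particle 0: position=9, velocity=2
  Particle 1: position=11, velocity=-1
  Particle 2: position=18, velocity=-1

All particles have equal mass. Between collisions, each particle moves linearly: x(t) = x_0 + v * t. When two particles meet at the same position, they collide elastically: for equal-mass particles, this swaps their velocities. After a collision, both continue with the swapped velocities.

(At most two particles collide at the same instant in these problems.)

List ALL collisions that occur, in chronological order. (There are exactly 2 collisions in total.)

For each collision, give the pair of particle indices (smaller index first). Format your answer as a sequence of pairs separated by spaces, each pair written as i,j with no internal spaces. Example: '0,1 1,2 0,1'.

Answer: 0,1 1,2

Derivation:
Collision at t=2/3: particles 0 and 1 swap velocities; positions: p0=31/3 p1=31/3 p2=52/3; velocities now: v0=-1 v1=2 v2=-1
Collision at t=3: particles 1 and 2 swap velocities; positions: p0=8 p1=15 p2=15; velocities now: v0=-1 v1=-1 v2=2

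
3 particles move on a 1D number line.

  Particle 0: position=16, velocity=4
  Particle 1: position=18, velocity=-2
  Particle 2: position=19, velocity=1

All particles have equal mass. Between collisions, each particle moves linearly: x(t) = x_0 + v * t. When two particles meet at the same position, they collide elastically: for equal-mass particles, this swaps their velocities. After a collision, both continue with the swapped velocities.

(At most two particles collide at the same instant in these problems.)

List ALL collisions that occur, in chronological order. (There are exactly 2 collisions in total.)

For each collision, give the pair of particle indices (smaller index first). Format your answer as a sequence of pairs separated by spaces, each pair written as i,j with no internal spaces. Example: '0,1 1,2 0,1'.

Answer: 0,1 1,2

Derivation:
Collision at t=1/3: particles 0 and 1 swap velocities; positions: p0=52/3 p1=52/3 p2=58/3; velocities now: v0=-2 v1=4 v2=1
Collision at t=1: particles 1 and 2 swap velocities; positions: p0=16 p1=20 p2=20; velocities now: v0=-2 v1=1 v2=4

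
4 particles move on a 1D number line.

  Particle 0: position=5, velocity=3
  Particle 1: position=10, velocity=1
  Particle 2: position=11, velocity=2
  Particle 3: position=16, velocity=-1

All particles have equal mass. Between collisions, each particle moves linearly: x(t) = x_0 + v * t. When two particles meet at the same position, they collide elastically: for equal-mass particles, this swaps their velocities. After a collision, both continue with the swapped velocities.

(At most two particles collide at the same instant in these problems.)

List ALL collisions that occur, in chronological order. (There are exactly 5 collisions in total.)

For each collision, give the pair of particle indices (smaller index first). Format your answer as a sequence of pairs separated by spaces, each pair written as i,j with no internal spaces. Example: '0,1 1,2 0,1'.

Collision at t=5/3: particles 2 and 3 swap velocities; positions: p0=10 p1=35/3 p2=43/3 p3=43/3; velocities now: v0=3 v1=1 v2=-1 v3=2
Collision at t=5/2: particles 0 and 1 swap velocities; positions: p0=25/2 p1=25/2 p2=27/2 p3=16; velocities now: v0=1 v1=3 v2=-1 v3=2
Collision at t=11/4: particles 1 and 2 swap velocities; positions: p0=51/4 p1=53/4 p2=53/4 p3=33/2; velocities now: v0=1 v1=-1 v2=3 v3=2
Collision at t=3: particles 0 and 1 swap velocities; positions: p0=13 p1=13 p2=14 p3=17; velocities now: v0=-1 v1=1 v2=3 v3=2
Collision at t=6: particles 2 and 3 swap velocities; positions: p0=10 p1=16 p2=23 p3=23; velocities now: v0=-1 v1=1 v2=2 v3=3

Answer: 2,3 0,1 1,2 0,1 2,3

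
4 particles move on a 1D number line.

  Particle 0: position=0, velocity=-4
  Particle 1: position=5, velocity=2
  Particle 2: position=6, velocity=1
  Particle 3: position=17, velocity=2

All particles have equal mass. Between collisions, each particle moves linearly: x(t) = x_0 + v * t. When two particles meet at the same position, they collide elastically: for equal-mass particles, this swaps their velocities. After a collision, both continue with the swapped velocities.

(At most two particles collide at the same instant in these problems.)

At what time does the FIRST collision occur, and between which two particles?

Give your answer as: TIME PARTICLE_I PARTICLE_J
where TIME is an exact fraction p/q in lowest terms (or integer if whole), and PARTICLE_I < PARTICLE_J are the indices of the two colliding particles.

Answer: 1 1 2

Derivation:
Pair (0,1): pos 0,5 vel -4,2 -> not approaching (rel speed -6 <= 0)
Pair (1,2): pos 5,6 vel 2,1 -> gap=1, closing at 1/unit, collide at t=1
Pair (2,3): pos 6,17 vel 1,2 -> not approaching (rel speed -1 <= 0)
Earliest collision: t=1 between 1 and 2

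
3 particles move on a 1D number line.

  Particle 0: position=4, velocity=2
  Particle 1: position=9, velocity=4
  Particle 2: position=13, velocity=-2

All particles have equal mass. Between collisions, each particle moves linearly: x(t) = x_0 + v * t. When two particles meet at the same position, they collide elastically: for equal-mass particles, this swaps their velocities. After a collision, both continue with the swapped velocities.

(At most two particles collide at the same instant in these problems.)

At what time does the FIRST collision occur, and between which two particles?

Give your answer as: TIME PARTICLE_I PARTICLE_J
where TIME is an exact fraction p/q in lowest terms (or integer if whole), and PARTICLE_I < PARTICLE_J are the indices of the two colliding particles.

Pair (0,1): pos 4,9 vel 2,4 -> not approaching (rel speed -2 <= 0)
Pair (1,2): pos 9,13 vel 4,-2 -> gap=4, closing at 6/unit, collide at t=2/3
Earliest collision: t=2/3 between 1 and 2

Answer: 2/3 1 2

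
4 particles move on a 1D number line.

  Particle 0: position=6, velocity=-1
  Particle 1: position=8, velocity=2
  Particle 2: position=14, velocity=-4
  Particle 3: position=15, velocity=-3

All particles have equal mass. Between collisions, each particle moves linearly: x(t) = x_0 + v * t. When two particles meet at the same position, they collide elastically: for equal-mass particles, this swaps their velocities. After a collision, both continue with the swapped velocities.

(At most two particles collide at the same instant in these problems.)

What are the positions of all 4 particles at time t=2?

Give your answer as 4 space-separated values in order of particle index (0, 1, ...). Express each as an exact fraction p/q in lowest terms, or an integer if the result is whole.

Answer: 4 6 9 12

Derivation:
Collision at t=1: particles 1 and 2 swap velocities; positions: p0=5 p1=10 p2=10 p3=12; velocities now: v0=-1 v1=-4 v2=2 v3=-3
Collision at t=7/5: particles 2 and 3 swap velocities; positions: p0=23/5 p1=42/5 p2=54/5 p3=54/5; velocities now: v0=-1 v1=-4 v2=-3 v3=2
Advance to t=2 (no further collisions before then); velocities: v0=-1 v1=-4 v2=-3 v3=2; positions = 4 6 9 12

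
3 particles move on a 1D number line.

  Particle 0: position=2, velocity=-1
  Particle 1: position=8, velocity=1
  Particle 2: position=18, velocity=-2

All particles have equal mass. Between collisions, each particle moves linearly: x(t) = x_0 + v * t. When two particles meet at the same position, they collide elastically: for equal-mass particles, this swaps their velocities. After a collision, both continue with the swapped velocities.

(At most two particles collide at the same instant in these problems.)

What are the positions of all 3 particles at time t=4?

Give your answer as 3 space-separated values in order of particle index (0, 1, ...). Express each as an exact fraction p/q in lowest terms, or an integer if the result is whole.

Answer: -2 10 12

Derivation:
Collision at t=10/3: particles 1 and 2 swap velocities; positions: p0=-4/3 p1=34/3 p2=34/3; velocities now: v0=-1 v1=-2 v2=1
Advance to t=4 (no further collisions before then); velocities: v0=-1 v1=-2 v2=1; positions = -2 10 12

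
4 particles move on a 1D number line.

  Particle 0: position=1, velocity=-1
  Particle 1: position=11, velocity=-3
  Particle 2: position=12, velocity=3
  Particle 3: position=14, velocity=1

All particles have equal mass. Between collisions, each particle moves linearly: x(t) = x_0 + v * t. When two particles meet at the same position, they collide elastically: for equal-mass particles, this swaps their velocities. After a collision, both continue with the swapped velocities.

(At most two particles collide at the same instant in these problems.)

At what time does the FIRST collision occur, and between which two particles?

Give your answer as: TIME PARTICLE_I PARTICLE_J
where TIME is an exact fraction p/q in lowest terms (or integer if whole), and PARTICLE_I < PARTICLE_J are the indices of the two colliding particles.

Answer: 1 2 3

Derivation:
Pair (0,1): pos 1,11 vel -1,-3 -> gap=10, closing at 2/unit, collide at t=5
Pair (1,2): pos 11,12 vel -3,3 -> not approaching (rel speed -6 <= 0)
Pair (2,3): pos 12,14 vel 3,1 -> gap=2, closing at 2/unit, collide at t=1
Earliest collision: t=1 between 2 and 3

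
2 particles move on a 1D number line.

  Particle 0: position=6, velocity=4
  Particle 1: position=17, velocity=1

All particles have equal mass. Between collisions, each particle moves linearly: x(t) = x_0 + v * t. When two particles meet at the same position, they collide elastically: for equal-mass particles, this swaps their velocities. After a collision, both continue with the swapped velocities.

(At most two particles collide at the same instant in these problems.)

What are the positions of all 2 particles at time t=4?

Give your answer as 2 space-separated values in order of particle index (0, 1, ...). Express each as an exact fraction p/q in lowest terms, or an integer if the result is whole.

Collision at t=11/3: particles 0 and 1 swap velocities; positions: p0=62/3 p1=62/3; velocities now: v0=1 v1=4
Advance to t=4 (no further collisions before then); velocities: v0=1 v1=4; positions = 21 22

Answer: 21 22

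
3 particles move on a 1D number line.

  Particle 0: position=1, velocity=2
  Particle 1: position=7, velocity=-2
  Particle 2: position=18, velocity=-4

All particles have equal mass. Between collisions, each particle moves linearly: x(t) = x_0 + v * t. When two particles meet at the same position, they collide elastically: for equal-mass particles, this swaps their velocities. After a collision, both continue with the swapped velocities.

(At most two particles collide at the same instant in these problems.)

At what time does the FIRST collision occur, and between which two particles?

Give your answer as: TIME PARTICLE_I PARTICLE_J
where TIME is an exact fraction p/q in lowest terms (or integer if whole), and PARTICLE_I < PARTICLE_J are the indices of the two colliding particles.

Pair (0,1): pos 1,7 vel 2,-2 -> gap=6, closing at 4/unit, collide at t=3/2
Pair (1,2): pos 7,18 vel -2,-4 -> gap=11, closing at 2/unit, collide at t=11/2
Earliest collision: t=3/2 between 0 and 1

Answer: 3/2 0 1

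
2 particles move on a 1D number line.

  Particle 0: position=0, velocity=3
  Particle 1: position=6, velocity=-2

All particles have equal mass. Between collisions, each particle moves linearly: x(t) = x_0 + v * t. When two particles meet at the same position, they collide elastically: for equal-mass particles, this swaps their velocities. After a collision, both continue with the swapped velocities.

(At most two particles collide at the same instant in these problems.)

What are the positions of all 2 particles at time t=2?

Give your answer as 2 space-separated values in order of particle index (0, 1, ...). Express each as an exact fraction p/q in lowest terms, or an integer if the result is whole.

Answer: 2 6

Derivation:
Collision at t=6/5: particles 0 and 1 swap velocities; positions: p0=18/5 p1=18/5; velocities now: v0=-2 v1=3
Advance to t=2 (no further collisions before then); velocities: v0=-2 v1=3; positions = 2 6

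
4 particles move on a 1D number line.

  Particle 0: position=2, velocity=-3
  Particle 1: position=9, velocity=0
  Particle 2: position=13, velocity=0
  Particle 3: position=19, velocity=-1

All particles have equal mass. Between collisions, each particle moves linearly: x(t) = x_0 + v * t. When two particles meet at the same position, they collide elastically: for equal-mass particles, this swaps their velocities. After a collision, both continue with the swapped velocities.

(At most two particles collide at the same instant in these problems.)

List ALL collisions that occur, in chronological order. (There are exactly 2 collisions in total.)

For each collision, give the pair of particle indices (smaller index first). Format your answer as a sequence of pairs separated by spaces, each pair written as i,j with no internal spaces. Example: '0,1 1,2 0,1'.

Answer: 2,3 1,2

Derivation:
Collision at t=6: particles 2 and 3 swap velocities; positions: p0=-16 p1=9 p2=13 p3=13; velocities now: v0=-3 v1=0 v2=-1 v3=0
Collision at t=10: particles 1 and 2 swap velocities; positions: p0=-28 p1=9 p2=9 p3=13; velocities now: v0=-3 v1=-1 v2=0 v3=0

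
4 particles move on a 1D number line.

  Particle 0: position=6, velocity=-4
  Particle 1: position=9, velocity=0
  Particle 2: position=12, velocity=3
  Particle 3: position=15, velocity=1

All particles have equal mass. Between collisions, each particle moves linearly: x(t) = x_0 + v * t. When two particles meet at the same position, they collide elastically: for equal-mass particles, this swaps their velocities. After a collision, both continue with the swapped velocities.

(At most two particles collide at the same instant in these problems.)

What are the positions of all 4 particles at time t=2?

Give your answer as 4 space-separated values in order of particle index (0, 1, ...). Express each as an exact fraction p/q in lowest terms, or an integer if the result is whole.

Collision at t=3/2: particles 2 and 3 swap velocities; positions: p0=0 p1=9 p2=33/2 p3=33/2; velocities now: v0=-4 v1=0 v2=1 v3=3
Advance to t=2 (no further collisions before then); velocities: v0=-4 v1=0 v2=1 v3=3; positions = -2 9 17 18

Answer: -2 9 17 18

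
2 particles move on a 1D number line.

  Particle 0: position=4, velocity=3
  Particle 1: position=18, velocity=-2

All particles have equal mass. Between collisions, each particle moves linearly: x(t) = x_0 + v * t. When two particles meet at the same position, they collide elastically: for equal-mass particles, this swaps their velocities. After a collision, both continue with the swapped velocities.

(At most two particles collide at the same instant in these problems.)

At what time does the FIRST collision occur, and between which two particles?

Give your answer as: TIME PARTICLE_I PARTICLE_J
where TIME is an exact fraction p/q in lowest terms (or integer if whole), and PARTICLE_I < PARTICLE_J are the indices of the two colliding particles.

Pair (0,1): pos 4,18 vel 3,-2 -> gap=14, closing at 5/unit, collide at t=14/5
Earliest collision: t=14/5 between 0 and 1

Answer: 14/5 0 1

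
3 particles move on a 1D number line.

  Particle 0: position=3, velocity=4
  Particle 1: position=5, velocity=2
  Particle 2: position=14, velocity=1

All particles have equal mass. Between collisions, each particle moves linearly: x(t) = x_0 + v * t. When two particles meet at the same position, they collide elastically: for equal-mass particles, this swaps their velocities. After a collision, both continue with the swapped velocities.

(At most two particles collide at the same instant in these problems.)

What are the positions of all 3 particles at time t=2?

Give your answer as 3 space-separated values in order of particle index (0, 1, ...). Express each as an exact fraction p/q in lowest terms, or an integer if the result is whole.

Answer: 9 11 16

Derivation:
Collision at t=1: particles 0 and 1 swap velocities; positions: p0=7 p1=7 p2=15; velocities now: v0=2 v1=4 v2=1
Advance to t=2 (no further collisions before then); velocities: v0=2 v1=4 v2=1; positions = 9 11 16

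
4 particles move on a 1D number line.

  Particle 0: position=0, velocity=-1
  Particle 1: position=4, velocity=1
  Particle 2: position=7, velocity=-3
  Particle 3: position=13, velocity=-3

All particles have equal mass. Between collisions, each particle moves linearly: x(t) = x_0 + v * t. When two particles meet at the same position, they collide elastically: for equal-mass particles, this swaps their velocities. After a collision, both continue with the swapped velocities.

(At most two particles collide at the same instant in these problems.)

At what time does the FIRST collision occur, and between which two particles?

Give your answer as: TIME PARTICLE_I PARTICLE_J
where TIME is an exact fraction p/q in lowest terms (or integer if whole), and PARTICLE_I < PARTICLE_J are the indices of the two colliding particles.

Answer: 3/4 1 2

Derivation:
Pair (0,1): pos 0,4 vel -1,1 -> not approaching (rel speed -2 <= 0)
Pair (1,2): pos 4,7 vel 1,-3 -> gap=3, closing at 4/unit, collide at t=3/4
Pair (2,3): pos 7,13 vel -3,-3 -> not approaching (rel speed 0 <= 0)
Earliest collision: t=3/4 between 1 and 2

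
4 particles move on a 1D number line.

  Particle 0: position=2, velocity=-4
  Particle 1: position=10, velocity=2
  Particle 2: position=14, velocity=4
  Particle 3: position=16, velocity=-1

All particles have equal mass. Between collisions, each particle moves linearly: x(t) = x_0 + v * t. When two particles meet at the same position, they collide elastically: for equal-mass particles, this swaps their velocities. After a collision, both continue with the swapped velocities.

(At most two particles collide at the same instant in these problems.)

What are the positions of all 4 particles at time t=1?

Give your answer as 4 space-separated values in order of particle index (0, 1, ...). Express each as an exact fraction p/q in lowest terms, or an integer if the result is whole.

Answer: -2 12 15 18

Derivation:
Collision at t=2/5: particles 2 and 3 swap velocities; positions: p0=2/5 p1=54/5 p2=78/5 p3=78/5; velocities now: v0=-4 v1=2 v2=-1 v3=4
Advance to t=1 (no further collisions before then); velocities: v0=-4 v1=2 v2=-1 v3=4; positions = -2 12 15 18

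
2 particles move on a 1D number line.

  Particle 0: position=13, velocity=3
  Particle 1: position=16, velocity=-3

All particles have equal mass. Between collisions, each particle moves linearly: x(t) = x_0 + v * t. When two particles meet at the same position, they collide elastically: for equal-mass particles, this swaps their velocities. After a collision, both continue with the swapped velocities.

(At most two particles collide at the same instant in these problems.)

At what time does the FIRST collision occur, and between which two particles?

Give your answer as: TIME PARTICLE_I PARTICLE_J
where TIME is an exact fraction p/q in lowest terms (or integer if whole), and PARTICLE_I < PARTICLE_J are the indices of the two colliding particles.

Answer: 1/2 0 1

Derivation:
Pair (0,1): pos 13,16 vel 3,-3 -> gap=3, closing at 6/unit, collide at t=1/2
Earliest collision: t=1/2 between 0 and 1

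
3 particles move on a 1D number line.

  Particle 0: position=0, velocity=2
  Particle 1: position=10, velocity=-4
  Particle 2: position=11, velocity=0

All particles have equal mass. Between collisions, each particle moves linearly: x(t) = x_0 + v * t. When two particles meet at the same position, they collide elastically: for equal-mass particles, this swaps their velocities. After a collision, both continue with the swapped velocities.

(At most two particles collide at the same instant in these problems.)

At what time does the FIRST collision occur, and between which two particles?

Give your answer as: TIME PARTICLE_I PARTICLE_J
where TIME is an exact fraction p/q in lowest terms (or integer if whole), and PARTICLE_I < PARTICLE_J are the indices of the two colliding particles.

Pair (0,1): pos 0,10 vel 2,-4 -> gap=10, closing at 6/unit, collide at t=5/3
Pair (1,2): pos 10,11 vel -4,0 -> not approaching (rel speed -4 <= 0)
Earliest collision: t=5/3 between 0 and 1

Answer: 5/3 0 1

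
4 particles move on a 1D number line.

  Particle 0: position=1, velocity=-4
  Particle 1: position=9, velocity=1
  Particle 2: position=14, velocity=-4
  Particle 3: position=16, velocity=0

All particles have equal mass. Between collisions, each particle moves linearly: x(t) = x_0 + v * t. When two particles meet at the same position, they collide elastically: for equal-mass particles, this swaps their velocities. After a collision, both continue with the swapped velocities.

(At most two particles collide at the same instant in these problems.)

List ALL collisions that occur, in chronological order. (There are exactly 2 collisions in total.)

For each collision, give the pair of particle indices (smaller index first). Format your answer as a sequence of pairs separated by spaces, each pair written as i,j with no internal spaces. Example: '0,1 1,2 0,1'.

Answer: 1,2 2,3

Derivation:
Collision at t=1: particles 1 and 2 swap velocities; positions: p0=-3 p1=10 p2=10 p3=16; velocities now: v0=-4 v1=-4 v2=1 v3=0
Collision at t=7: particles 2 and 3 swap velocities; positions: p0=-27 p1=-14 p2=16 p3=16; velocities now: v0=-4 v1=-4 v2=0 v3=1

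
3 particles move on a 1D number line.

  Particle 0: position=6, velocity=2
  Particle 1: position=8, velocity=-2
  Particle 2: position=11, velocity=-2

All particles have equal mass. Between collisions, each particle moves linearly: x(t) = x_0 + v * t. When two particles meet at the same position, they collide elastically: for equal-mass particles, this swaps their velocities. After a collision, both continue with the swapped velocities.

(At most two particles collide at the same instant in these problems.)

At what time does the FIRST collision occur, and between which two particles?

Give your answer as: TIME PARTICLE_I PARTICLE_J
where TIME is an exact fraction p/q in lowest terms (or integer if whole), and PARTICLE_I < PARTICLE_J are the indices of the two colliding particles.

Pair (0,1): pos 6,8 vel 2,-2 -> gap=2, closing at 4/unit, collide at t=1/2
Pair (1,2): pos 8,11 vel -2,-2 -> not approaching (rel speed 0 <= 0)
Earliest collision: t=1/2 between 0 and 1

Answer: 1/2 0 1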